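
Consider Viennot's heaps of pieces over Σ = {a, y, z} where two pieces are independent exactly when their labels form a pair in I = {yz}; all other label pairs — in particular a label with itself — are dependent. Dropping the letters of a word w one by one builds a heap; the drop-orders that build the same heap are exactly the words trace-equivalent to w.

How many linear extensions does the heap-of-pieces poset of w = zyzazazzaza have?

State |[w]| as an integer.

3

0(z) covers ∅
1(y) covers ∅
2(z) covers 0:z
3(a) covers 1:y, 2:z
4(z) covers 3:a
5(a) covers 4:z
6(z) covers 5:a
7(z) covers 6:z
8(a) covers 7:z
9(z) covers 8:a
10(a) covers 9:z
floor of heap: 0:z, 1:y
completions by unplaced set U, small U first (add the entries for U minus each lowest piece of U):
  |U|=1: {10}:1
  |U|=2: {9,10}:1
  |U|=3: {8,9,10}:1
  |U|=4: {7,8,9,10}:1
  |U|=5: {6,7,8,9,10}:1
  |U|=6: {5,6,7,8,9,10}:1
  |U|=7: {4,5,6,7,8,9,10}:1
  |U|=8: {3,4,5,6,7,8,9,10}:1
  |U|=9: {1,3,4,5,6,7,8,9,10}:1  {2,3,4,5,6,7,8,9,10}:1
  start at 0(z): 2
  start at 1(y): 1
sum over floor = 3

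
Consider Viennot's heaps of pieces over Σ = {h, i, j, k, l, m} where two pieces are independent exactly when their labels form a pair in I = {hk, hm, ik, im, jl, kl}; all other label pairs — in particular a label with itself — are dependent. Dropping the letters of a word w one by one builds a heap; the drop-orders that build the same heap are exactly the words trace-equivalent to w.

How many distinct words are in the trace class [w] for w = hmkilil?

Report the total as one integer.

15

drop 0:h onto floor
drop 1:m onto floor
drop 2:k onto {1:m}
drop 3:i onto {0:h}
drop 4:l onto {1:m, 3:i}
drop 5:i onto {4:l}
drop 6:l onto {5:i}
ground layer = {0:h, 1:m}
drop-orders for the pieces not yet dropped (sum over which currently-grounded one goes next):
  1 to go: {2} 1  {6} 1
  2 to go: {2,6} 2  {5,6} 1
  3 to go: {2,5,6} 3  {4,5,6} 1
  4 to go: {2,4,5,6} 4  {3,4,5,6} 1
  5 to go: {0,3,4,5,6} 1  {1,2,4,5,6} 4  {2,3,4,5,6} 5
  if 0:h drops first: 9 orders
  if 1:m drops first: 6 orders
heap linearizations: 15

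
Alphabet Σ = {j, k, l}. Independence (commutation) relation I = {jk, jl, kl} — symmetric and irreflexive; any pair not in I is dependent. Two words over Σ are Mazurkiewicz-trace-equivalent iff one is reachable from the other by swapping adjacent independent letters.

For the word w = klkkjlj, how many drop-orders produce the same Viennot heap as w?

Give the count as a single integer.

drop 0:k onto floor
drop 1:l onto floor
drop 2:k onto {0:k}
drop 3:k onto {2:k}
drop 4:j onto floor
drop 5:l onto {1:l}
drop 6:j onto {4:j}
ground layer = {0:k, 1:l, 4:j}
drop-orders for the pieces not yet dropped (sum over which currently-grounded one goes next):
  1 to go: {3} 1  {5} 1  {6} 1
  2 to go: {1,5} 1  {2,3} 1  {3,5} 2  {3,6} 2  {4,6} 1  {5,6} 2
  3 to go: {0,2,3} 1  {1,3,5} 3  {1,5,6} 3  {2,3,5} 3  {2,3,6} 3  {3,4,6} 3  {3,5,6} 6  {4,5,6} 3
  4 to go: {0,2,3,5} 4  {0,2,3,6} 4  {1,2,3,5} 6  {1,3,5,6} 12  {1,4,5,6} 6  {2,3,4,6} 6  {2,3,5,6} 12  {3,4,5,6} 12
  5 to go: {0,1,2,3,5} 10  {0,2,3,4,6} 10  {0,2,3,5,6} 20  {1,2,3,5,6} 30  {1,3,4,5,6} 30  {2,3,4,5,6} 30
  if 0:k drops first: 90 orders
  if 1:l drops first: 60 orders
  if 4:j drops first: 60 orders
heap linearizations: 210

210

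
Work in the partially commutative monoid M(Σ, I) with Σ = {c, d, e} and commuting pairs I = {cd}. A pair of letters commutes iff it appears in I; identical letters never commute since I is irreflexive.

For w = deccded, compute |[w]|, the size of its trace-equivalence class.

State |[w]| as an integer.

3

#0=d has no predecessor
#1=e depends on [0:d]
#2=c depends on [1:e]
#3=c depends on [2:c]
#4=d depends on [1:e]
#5=e depends on [3:c, 4:d]
#6=d depends on [5:e]
sources: [0:d]
N(rest) = Σ N(rest − s) over sources s of rest; N(one piece) = 1:
  size 1 → [6]=1
  size 2 → [5,6]=1
  size 3 → [3,5,6]=1  [4,5,6]=1
  size 4 → [2,3,5,6]=1  [3,4,5,6]=2
  size 5 → [2,3,4,5,6]=3
  first=0(d) contributes 3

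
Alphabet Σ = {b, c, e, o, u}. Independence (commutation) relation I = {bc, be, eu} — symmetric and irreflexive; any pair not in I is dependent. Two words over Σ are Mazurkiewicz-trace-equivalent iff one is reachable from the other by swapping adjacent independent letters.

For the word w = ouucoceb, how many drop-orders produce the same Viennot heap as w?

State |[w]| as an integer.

3

drop 0:o onto floor
drop 1:u onto {0:o}
drop 2:u onto {1:u}
drop 3:c onto {2:u}
drop 4:o onto {3:c}
drop 5:c onto {4:o}
drop 6:e onto {5:c}
drop 7:b onto {4:o}
ground layer = {0:o}
drop-orders for the pieces not yet dropped (sum over which currently-grounded one goes next):
  1 to go: {6} 1  {7} 1
  2 to go: {5,6} 1  {6,7} 2
  3 to go: {5,6,7} 3
  4 to go: {4,5,6,7} 3
  5 to go: {3,4,5,6,7} 3
  6 to go: {2,3,4,5,6,7} 3
  if 0:o drops first: 3 orders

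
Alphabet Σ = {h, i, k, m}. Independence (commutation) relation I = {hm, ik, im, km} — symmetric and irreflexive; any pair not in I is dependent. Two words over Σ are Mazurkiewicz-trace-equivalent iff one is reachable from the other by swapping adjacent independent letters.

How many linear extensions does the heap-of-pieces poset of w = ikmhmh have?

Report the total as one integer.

30

0(i) covers ∅
1(k) covers ∅
2(m) covers ∅
3(h) covers 0:i, 1:k
4(m) covers 2:m
5(h) covers 3:h
floor of heap: 0:i, 1:k, 2:m
completions by unplaced set U, small U first (add the entries for U minus each lowest piece of U):
  |U|=1: {4}:1  {5}:1
  |U|=2: {2,4}:1  {3,5}:1  {4,5}:2
  |U|=3: {0,3,5}:1  {1,3,5}:1  {2,4,5}:3  {3,4,5}:3
  |U|=4: {0,1,3,5}:2  {0,3,4,5}:4  {1,3,4,5}:4  {2,3,4,5}:6
  start at 0(i): 10
  start at 1(k): 10
  start at 2(m): 10
sum over floor = 30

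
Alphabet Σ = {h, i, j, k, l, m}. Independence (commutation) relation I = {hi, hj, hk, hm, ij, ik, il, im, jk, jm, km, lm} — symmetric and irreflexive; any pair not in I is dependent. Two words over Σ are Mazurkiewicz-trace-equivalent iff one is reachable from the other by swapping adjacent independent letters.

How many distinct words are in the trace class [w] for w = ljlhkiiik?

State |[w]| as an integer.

drop 0:l onto floor
drop 1:j onto {0:l}
drop 2:l onto {1:j}
drop 3:h onto {2:l}
drop 4:k onto {2:l}
drop 5:i onto floor
drop 6:i onto {5:i}
drop 7:i onto {6:i}
drop 8:k onto {4:k}
ground layer = {0:l, 5:i}
drop-orders for the pieces not yet dropped (sum over which currently-grounded one goes next):
  1 to go: {3} 1  {7} 1  {8} 1
  2 to go: {3,7} 2  {3,8} 2  {4,8} 1  {6,7} 1  {7,8} 2
  3 to go: {3,4,8} 3  {3,6,7} 3  {3,7,8} 6  {4,7,8} 3  {5,6,7} 1  {6,7,8} 3
  4 to go: {2,3,4,8} 3  {3,4,7,8} 12  {3,5,6,7} 4  {3,6,7,8} 12  {4,6,7,8} 6  {5,6,7,8} 4
  5 to go: {1,2,3,4,8} 3  {2,3,4,7,8} 15  {3,4,6,7,8} 30  {3,5,6,7,8} 20  {4,5,6,7,8} 10
  6 to go: {0,1,2,3,4,8} 3  {1,2,3,4,7,8} 18  {2,3,4,6,7,8} 45  {3,4,5,6,7,8} 60
  7 to go: {0,1,2,3,4,7,8} 21  {1,2,3,4,6,7,8} 63  {2,3,4,5,6,7,8} 105
  if 0:l drops first: 168 orders
  if 5:i drops first: 84 orders
heap linearizations: 252

252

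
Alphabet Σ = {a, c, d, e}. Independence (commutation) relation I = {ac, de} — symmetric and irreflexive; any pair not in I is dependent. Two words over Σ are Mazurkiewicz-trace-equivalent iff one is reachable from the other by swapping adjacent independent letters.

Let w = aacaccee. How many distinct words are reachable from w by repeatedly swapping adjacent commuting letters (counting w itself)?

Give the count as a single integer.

#0=a has no predecessor
#1=a depends on [0:a]
#2=c has no predecessor
#3=a depends on [1:a]
#4=c depends on [2:c]
#5=c depends on [4:c]
#6=e depends on [3:a, 5:c]
#7=e depends on [6:e]
sources: [0:a, 2:c]
N(rest) = Σ N(rest − s) over sources s of rest; N(one piece) = 1:
  size 1 → [7]=1
  size 2 → [6,7]=1
  size 3 → [3,6,7]=1  [5,6,7]=1
  size 4 → [1,3,6,7]=1  [3,5,6,7]=2  [4,5,6,7]=1
  size 5 → [0,1,3,6,7]=1  [1,3,5,6,7]=3  [2,4,5,6,7]=1  [3,4,5,6,7]=3
  size 6 → [0,1,3,5,6,7]=4  [1,3,4,5,6,7]=6  [2,3,4,5,6,7]=4
  first=0(a) contributes 10
  first=2(c) contributes 10
|[w]| = 20

20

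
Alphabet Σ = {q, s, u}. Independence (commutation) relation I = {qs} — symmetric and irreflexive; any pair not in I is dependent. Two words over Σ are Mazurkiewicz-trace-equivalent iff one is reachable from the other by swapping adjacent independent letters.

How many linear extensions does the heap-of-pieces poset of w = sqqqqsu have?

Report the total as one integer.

15

0(s) covers ∅
1(q) covers ∅
2(q) covers 1:q
3(q) covers 2:q
4(q) covers 3:q
5(s) covers 0:s
6(u) covers 4:q, 5:s
floor of heap: 0:s, 1:q
completions by unplaced set U, small U first (add the entries for U minus each lowest piece of U):
  |U|=1: {6}:1
  |U|=2: {4,6}:1  {5,6}:1
  |U|=3: {0,5,6}:1  {3,4,6}:1  {4,5,6}:2
  |U|=4: {0,4,5,6}:3  {2,3,4,6}:1  {3,4,5,6}:3
  |U|=5: {0,3,4,5,6}:6  {1,2,3,4,6}:1  {2,3,4,5,6}:4
  start at 0(s): 5
  start at 1(q): 10
sum over floor = 15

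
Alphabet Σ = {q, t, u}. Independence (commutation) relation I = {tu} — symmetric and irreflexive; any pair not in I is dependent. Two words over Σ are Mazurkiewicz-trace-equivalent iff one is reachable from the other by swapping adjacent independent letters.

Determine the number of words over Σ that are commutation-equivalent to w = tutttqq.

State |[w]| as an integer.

drop 0:t onto floor
drop 1:u onto floor
drop 2:t onto {0:t}
drop 3:t onto {2:t}
drop 4:t onto {3:t}
drop 5:q onto {1:u, 4:t}
drop 6:q onto {5:q}
ground layer = {0:t, 1:u}
drop-orders for the pieces not yet dropped (sum over which currently-grounded one goes next):
  1 to go: {6} 1
  2 to go: {5,6} 1
  3 to go: {1,5,6} 1  {4,5,6} 1
  4 to go: {1,4,5,6} 2  {3,4,5,6} 1
  5 to go: {1,3,4,5,6} 3  {2,3,4,5,6} 1
  if 0:t drops first: 4 orders
  if 1:u drops first: 1 orders
heap linearizations: 5

5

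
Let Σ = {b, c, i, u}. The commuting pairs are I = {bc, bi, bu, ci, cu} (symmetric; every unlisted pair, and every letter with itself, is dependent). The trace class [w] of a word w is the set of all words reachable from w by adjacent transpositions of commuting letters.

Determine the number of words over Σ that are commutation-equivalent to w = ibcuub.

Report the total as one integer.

60

#0=i has no predecessor
#1=b has no predecessor
#2=c has no predecessor
#3=u depends on [0:i]
#4=u depends on [3:u]
#5=b depends on [1:b]
sources: [0:i, 1:b, 2:c]
N(rest) = Σ N(rest − s) over sources s of rest; N(one piece) = 1:
  size 1 → [2]=1  [4]=1  [5]=1
  size 2 → [1,5]=1  [2,4]=2  [2,5]=2  [3,4]=1  [4,5]=2
  size 3 → [0,3,4]=1  [1,2,5]=3  [1,4,5]=3  [2,3,4]=3  [2,4,5]=6  [3,4,5]=3
  size 4 → [0,2,3,4]=4  [0,3,4,5]=4  [1,2,4,5]=12  [1,3,4,5]=6  [2,3,4,5]=12
  first=0(i) contributes 30
  first=1(b) contributes 20
  first=2(c) contributes 10
|[w]| = 60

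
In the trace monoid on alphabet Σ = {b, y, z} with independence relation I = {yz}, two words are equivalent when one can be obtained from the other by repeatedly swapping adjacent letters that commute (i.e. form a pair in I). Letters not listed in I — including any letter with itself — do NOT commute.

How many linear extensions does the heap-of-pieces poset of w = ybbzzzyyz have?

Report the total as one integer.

15

0(y) covers ∅
1(b) covers 0:y
2(b) covers 1:b
3(z) covers 2:b
4(z) covers 3:z
5(z) covers 4:z
6(y) covers 2:b
7(y) covers 6:y
8(z) covers 5:z
floor of heap: 0:y
completions by unplaced set U, small U first (add the entries for U minus each lowest piece of U):
  |U|=1: {7}:1  {8}:1
  |U|=2: {5,8}:1  {6,7}:1  {7,8}:2
  |U|=3: {4,5,8}:1  {5,7,8}:3  {6,7,8}:3
  |U|=4: {3,4,5,8}:1  {4,5,7,8}:4  {5,6,7,8}:6
  |U|=5: {3,4,5,7,8}:5  {4,5,6,7,8}:10
  |U|=6: {3,4,5,6,7,8}:15
  |U|=7: {2,3,4,5,6,7,8}:15
  start at 0(y): 15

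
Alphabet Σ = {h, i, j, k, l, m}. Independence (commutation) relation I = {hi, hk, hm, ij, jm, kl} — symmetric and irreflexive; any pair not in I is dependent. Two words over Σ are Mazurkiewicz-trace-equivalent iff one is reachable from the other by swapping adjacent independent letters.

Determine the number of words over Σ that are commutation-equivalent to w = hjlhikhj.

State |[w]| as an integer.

6

#0=h has no predecessor
#1=j depends on [0:h]
#2=l depends on [1:j]
#3=h depends on [2:l]
#4=i depends on [2:l]
#5=k depends on [4:i]
#6=h depends on [3:h]
#7=j depends on [5:k, 6:h]
sources: [0:h]
N(rest) = Σ N(rest − s) over sources s of rest; N(one piece) = 1:
  size 1 → [7]=1
  size 2 → [5,7]=1  [6,7]=1
  size 3 → [3,6,7]=1  [4,5,7]=1  [5,6,7]=2
  size 4 → [3,5,6,7]=3  [4,5,6,7]=3
  size 5 → [3,4,5,6,7]=6
  size 6 → [2,3,4,5,6,7]=6
  first=0(h) contributes 6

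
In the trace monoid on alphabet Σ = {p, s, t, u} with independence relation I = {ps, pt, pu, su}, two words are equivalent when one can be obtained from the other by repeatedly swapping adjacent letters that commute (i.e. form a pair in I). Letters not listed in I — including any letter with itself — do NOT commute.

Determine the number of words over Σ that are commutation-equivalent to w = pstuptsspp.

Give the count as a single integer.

210

piece 0:p — minimal
piece 1:s — minimal
piece 2:t rests on {1:s}
piece 3:u rests on {2:t}
piece 4:p rests on {0:p}
piece 5:t rests on {3:u}
piece 6:s rests on {5:t}
piece 7:s rests on {6:s}
piece 8:p rests on {4:p}
piece 9:p rests on {8:p}
minimal pieces: {0:p, 1:s}
ways to finish when only these pieces remain (= sum over removing one remaining piece with nothing left below it):
  1 left: {7}→1  {9}→1
  2 left: {6,7}→1  {7,9}→2  {8,9}→1
  3 left: {4,8,9}→1  {5,6,7}→1  {6,7,9}→3  {7,8,9}→3
  4 left: {0,4,8,9}→1  {3,5,6,7}→1  {4,7,8,9}→4  {5,6,7,9}→4  {6,7,8,9}→6
  5 left: {0,4,7,8,9}→5  {2,3,5,6,7}→1  {3,5,6,7,9}→5  {4,6,7,8,9}→10  {5,6,7,8,9}→10
  6 left: {0,4,6,7,8,9}→15  {1,2,3,5,6,7}→1  {2,3,5,6,7,9}→6  {3,5,6,7,8,9}→15  {4,5,6,7,8,9}→20
  7 left: {0,4,5,6,7,8,9}→35  {1,2,3,5,6,7,9}→7  {2,3,5,6,7,8,9}→21  {3,4,5,6,7,8,9}→35
  8 left: {0,3,4,5,6,7,8,9}→70  {1,2,3,5,6,7,8,9}→28  {2,3,4,5,6,7,8,9}→56
  placing 0:p first → 84 extensions
  placing 1:s first → 126 extensions
total linear extensions = 210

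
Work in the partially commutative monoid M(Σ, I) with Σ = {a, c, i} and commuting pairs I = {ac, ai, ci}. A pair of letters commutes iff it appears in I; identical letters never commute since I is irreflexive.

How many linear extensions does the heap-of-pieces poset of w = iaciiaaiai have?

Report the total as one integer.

#0=i has no predecessor
#1=a has no predecessor
#2=c has no predecessor
#3=i depends on [0:i]
#4=i depends on [3:i]
#5=a depends on [1:a]
#6=a depends on [5:a]
#7=i depends on [4:i]
#8=a depends on [6:a]
#9=i depends on [7:i]
sources: [0:i, 1:a, 2:c]
N(rest) = Σ N(rest − s) over sources s of rest; N(one piece) = 1:
  size 1 → [2]=1  [8]=1  [9]=1
  size 2 → [2,8]=2  [2,9]=2  [6,8]=1  [7,9]=1  [8,9]=2
  size 3 → [2,6,8]=3  [2,7,9]=3  [2,8,9]=6  [4,7,9]=1  [5,6,8]=1  [6,8,9]=3  [7,8,9]=3
  size 4 → [1,5,6,8]=1  [2,4,7,9]=4  [2,5,6,8]=4  [2,6,8,9]=12  [2,7,8,9]=12  [3,4,7,9]=1  [4,7,8,9]=4  [5,6,8,9]=4  [6,7,8,9]=6
  size 5 → [0,3,4,7,9]=1  [1,2,5,6,8]=5  [1,5,6,8,9]=5  [2,3,4,7,9]=5  [2,4,7,8,9]=20  [2,5,6,8,9]=20  [2,6,7,8,9]=30  [3,4,7,8,9]=5  [4,6,7,8,9]=10  [5,6,7,8,9]=10
  size 6 → [0,2,3,4,7,9]=6  [0,3,4,7,8,9]=6  [1,2,5,6,8,9]=30  [1,5,6,7,8,9]=15  [2,3,4,7,8,9]=30  [2,4,6,7,8,9]=60  [2,5,6,7,8,9]=60  [3,4,6,7,8,9]=15  [4,5,6,7,8,9]=20
  size 7 → [0,2,3,4,7,8,9]=42  [0,3,4,6,7,8,9]=21  [1,2,5,6,7,8,9]=105  [1,4,5,6,7,8,9]=35  [2,3,4,6,7,8,9]=105  [2,4,5,6,7,8,9]=140  [3,4,5,6,7,8,9]=35
  size 8 → [0,2,3,4,6,7,8,9]=168  [0,3,4,5,6,7,8,9]=56  [1,2,4,5,6,7,8,9]=280  [1,3,4,5,6,7,8,9]=70  [2,3,4,5,6,7,8,9]=280
  first=0(i) contributes 630
  first=1(a) contributes 504
  first=2(c) contributes 126
|[w]| = 1260

1260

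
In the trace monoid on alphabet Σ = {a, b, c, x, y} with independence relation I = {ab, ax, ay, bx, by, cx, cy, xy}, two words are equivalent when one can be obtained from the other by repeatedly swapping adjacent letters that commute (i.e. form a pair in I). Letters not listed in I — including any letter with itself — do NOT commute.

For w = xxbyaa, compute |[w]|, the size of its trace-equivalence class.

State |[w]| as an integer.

drop 0:x onto floor
drop 1:x onto {0:x}
drop 2:b onto floor
drop 3:y onto floor
drop 4:a onto floor
drop 5:a onto {4:a}
ground layer = {0:x, 2:b, 3:y, 4:a}
drop-orders for the pieces not yet dropped (sum over which currently-grounded one goes next):
  1 to go: {1} 1  {2} 1  {3} 1  {5} 1
  2 to go: {0,1} 1  {1,2} 2  {1,3} 2  {1,5} 2  {2,3} 2  {2,5} 2  {3,5} 2  {4,5} 1
  3 to go: {0,1,2} 3  {0,1,3} 3  {0,1,5} 3  {1,2,3} 6  {1,2,5} 6  {1,3,5} 6  {1,4,5} 3  {2,3,5} 6  {2,4,5} 3  {3,4,5} 3
  4 to go: {0,1,2,3} 12  {0,1,2,5} 12  {0,1,3,5} 12  {0,1,4,5} 6  {1,2,3,5} 24  {1,2,4,5} 12  {1,3,4,5} 12  {2,3,4,5} 12
  if 0:x drops first: 60 orders
  if 2:b drops first: 30 orders
  if 3:y drops first: 30 orders
  if 4:a drops first: 60 orders
heap linearizations: 180

180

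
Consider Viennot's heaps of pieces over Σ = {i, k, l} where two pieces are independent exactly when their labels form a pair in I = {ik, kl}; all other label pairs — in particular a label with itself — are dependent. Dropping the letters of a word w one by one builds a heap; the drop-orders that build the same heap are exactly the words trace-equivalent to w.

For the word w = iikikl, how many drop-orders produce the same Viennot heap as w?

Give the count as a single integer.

piece 0:i — minimal
piece 1:i rests on {0:i}
piece 2:k — minimal
piece 3:i rests on {1:i}
piece 4:k rests on {2:k}
piece 5:l rests on {3:i}
minimal pieces: {0:i, 2:k}
ways to finish when only these pieces remain (= sum over removing one remaining piece with nothing left below it):
  1 left: {4}→1  {5}→1
  2 left: {2,4}→1  {3,5}→1  {4,5}→2
  3 left: {1,3,5}→1  {2,4,5}→3  {3,4,5}→3
  4 left: {0,1,3,5}→1  {1,3,4,5}→4  {2,3,4,5}→6
  placing 0:i first → 10 extensions
  placing 2:k first → 5 extensions
total linear extensions = 15

15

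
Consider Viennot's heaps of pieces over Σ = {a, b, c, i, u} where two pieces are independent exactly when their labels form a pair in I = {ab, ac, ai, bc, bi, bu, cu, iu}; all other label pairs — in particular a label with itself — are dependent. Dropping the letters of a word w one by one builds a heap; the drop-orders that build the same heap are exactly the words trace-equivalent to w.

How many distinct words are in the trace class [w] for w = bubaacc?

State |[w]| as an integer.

piece 0:b — minimal
piece 1:u — minimal
piece 2:b rests on {0:b}
piece 3:a rests on {1:u}
piece 4:a rests on {3:a}
piece 5:c — minimal
piece 6:c rests on {5:c}
minimal pieces: {0:b, 1:u, 5:c}
ways to finish when only these pieces remain (= sum over removing one remaining piece with nothing left below it):
  1 left: {2}→1  {4}→1  {6}→1
  2 left: {0,2}→1  {2,4}→2  {2,6}→2  {3,4}→1  {4,6}→2  {5,6}→1
  3 left: {0,2,4}→3  {0,2,6}→3  {1,3,4}→1  {2,3,4}→3  {2,4,6}→6  {2,5,6}→3  {3,4,6}→3  {4,5,6}→3
  4 left: {0,2,3,4}→6  {0,2,4,6}→12  {0,2,5,6}→6  {1,2,3,4}→4  {1,3,4,6}→4  {2,3,4,6}→12  {2,4,5,6}→12  {3,4,5,6}→6
  5 left: {0,1,2,3,4}→10  {0,2,3,4,6}→30  {0,2,4,5,6}→30  {1,2,3,4,6}→20  {1,3,4,5,6}→10  {2,3,4,5,6}→30
  placing 0:b first → 60 extensions
  placing 1:u first → 90 extensions
  placing 5:c first → 60 extensions
total linear extensions = 210

210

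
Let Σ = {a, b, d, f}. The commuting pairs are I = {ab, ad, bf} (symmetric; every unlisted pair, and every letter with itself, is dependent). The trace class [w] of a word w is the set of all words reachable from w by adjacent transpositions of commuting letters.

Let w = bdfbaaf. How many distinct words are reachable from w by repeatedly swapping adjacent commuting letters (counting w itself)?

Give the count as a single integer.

#0=b has no predecessor
#1=d depends on [0:b]
#2=f depends on [1:d]
#3=b depends on [1:d]
#4=a depends on [2:f]
#5=a depends on [4:a]
#6=f depends on [5:a]
sources: [0:b]
N(rest) = Σ N(rest − s) over sources s of rest; N(one piece) = 1:
  size 1 → [3]=1  [6]=1
  size 2 → [3,6]=2  [5,6]=1
  size 3 → [3,5,6]=3  [4,5,6]=1
  size 4 → [2,4,5,6]=1  [3,4,5,6]=4
  size 5 → [2,3,4,5,6]=5
  first=0(b) contributes 5

5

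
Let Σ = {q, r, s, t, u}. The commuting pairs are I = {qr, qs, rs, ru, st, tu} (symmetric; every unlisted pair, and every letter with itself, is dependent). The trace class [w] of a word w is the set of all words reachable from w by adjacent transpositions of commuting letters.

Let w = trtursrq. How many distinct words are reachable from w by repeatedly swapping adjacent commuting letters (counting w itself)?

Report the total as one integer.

0(t) covers ∅
1(r) covers 0:t
2(t) covers 1:r
3(u) covers ∅
4(r) covers 2:t
5(s) covers 3:u
6(r) covers 4:r
7(q) covers 2:t, 3:u
floor of heap: 0:t, 3:u
completions by unplaced set U, small U first (add the entries for U minus each lowest piece of U):
  |U|=1: {5}:1  {6}:1  {7}:1
  |U|=2: {4,6}:1  {5,6}:2  {5,7}:2  {6,7}:2
  |U|=3: {3,5,7}:2  {4,5,6}:3  {4,6,7}:3  {5,6,7}:6
  |U|=4: {2,4,6,7}:3  {3,5,6,7}:8  {4,5,6,7}:12
  |U|=5: {1,2,4,6,7}:3  {2,4,5,6,7}:15  {3,4,5,6,7}:20
  |U|=6: {0,1,2,4,6,7}:3  {1,2,4,5,6,7}:18  {2,3,4,5,6,7}:35
  start at 0(t): 53
  start at 3(u): 21
sum over floor = 74

74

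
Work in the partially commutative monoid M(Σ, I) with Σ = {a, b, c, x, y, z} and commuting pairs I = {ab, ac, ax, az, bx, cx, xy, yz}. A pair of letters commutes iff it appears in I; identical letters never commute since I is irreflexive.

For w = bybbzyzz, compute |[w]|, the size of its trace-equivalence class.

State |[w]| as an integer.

4

0(b) covers ∅
1(y) covers 0:b
2(b) covers 1:y
3(b) covers 2:b
4(z) covers 3:b
5(y) covers 3:b
6(z) covers 4:z
7(z) covers 6:z
floor of heap: 0:b
completions by unplaced set U, small U first (add the entries for U minus each lowest piece of U):
  |U|=1: {5}:1  {7}:1
  |U|=2: {5,7}:2  {6,7}:1
  |U|=3: {4,6,7}:1  {5,6,7}:3
  |U|=4: {4,5,6,7}:4
  |U|=5: {3,4,5,6,7}:4
  |U|=6: {2,3,4,5,6,7}:4
  start at 0(b): 4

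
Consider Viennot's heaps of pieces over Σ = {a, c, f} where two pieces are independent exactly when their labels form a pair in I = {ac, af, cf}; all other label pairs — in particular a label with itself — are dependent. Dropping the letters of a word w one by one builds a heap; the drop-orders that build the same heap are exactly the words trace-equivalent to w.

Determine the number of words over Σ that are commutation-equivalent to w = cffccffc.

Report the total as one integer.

70

0(c) covers ∅
1(f) covers ∅
2(f) covers 1:f
3(c) covers 0:c
4(c) covers 3:c
5(f) covers 2:f
6(f) covers 5:f
7(c) covers 4:c
floor of heap: 0:c, 1:f
completions by unplaced set U, small U first (add the entries for U minus each lowest piece of U):
  |U|=1: {6}:1  {7}:1
  |U|=2: {4,7}:1  {5,6}:1  {6,7}:2
  |U|=3: {2,5,6}:1  {3,4,7}:1  {4,6,7}:3  {5,6,7}:3
  |U|=4: {0,3,4,7}:1  {1,2,5,6}:1  {2,5,6,7}:4  {3,4,6,7}:4  {4,5,6,7}:6
  |U|=5: {0,3,4,6,7}:5  {1,2,5,6,7}:5  {2,4,5,6,7}:10  {3,4,5,6,7}:10
  |U|=6: {0,3,4,5,6,7}:15  {1,2,4,5,6,7}:15  {2,3,4,5,6,7}:20
  start at 0(c): 35
  start at 1(f): 35
sum over floor = 70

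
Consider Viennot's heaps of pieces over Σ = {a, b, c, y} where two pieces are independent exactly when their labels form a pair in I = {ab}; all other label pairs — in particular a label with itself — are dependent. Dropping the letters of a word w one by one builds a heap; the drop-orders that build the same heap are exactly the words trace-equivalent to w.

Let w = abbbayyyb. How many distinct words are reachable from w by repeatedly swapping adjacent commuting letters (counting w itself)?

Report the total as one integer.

drop 0:a onto floor
drop 1:b onto floor
drop 2:b onto {1:b}
drop 3:b onto {2:b}
drop 4:a onto {0:a}
drop 5:y onto {3:b, 4:a}
drop 6:y onto {5:y}
drop 7:y onto {6:y}
drop 8:b onto {7:y}
ground layer = {0:a, 1:b}
drop-orders for the pieces not yet dropped (sum over which currently-grounded one goes next):
  1 to go: {8} 1
  2 to go: {7,8} 1
  3 to go: {6,7,8} 1
  4 to go: {5,6,7,8} 1
  5 to go: {3,5,6,7,8} 1  {4,5,6,7,8} 1
  6 to go: {0,4,5,6,7,8} 1  {2,3,5,6,7,8} 1  {3,4,5,6,7,8} 2
  7 to go: {0,3,4,5,6,7,8} 3  {1,2,3,5,6,7,8} 1  {2,3,4,5,6,7,8} 3
  if 0:a drops first: 4 orders
  if 1:b drops first: 6 orders
heap linearizations: 10

10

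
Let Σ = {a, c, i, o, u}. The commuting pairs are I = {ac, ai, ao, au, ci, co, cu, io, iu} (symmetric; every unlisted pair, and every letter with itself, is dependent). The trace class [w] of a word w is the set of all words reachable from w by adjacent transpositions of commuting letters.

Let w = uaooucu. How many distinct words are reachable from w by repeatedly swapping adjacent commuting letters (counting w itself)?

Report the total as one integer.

42

piece 0:u — minimal
piece 1:a — minimal
piece 2:o rests on {0:u}
piece 3:o rests on {2:o}
piece 4:u rests on {3:o}
piece 5:c — minimal
piece 6:u rests on {4:u}
minimal pieces: {0:u, 1:a, 5:c}
ways to finish when only these pieces remain (= sum over removing one remaining piece with nothing left below it):
  1 left: {1}→1  {5}→1  {6}→1
  2 left: {1,5}→2  {1,6}→2  {4,6}→1  {5,6}→2
  3 left: {1,4,6}→3  {1,5,6}→6  {3,4,6}→1  {4,5,6}→3
  4 left: {1,3,4,6}→4  {1,4,5,6}→12  {2,3,4,6}→1  {3,4,5,6}→4
  5 left: {0,2,3,4,6}→1  {1,2,3,4,6}→5  {1,3,4,5,6}→20  {2,3,4,5,6}→5
  placing 0:u first → 30 extensions
  placing 1:a first → 6 extensions
  placing 5:c first → 6 extensions
total linear extensions = 42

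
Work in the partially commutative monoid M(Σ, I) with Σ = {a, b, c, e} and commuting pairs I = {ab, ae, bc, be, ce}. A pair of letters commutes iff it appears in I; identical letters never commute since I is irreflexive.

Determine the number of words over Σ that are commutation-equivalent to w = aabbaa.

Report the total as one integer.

#0=a has no predecessor
#1=a depends on [0:a]
#2=b has no predecessor
#3=b depends on [2:b]
#4=a depends on [1:a]
#5=a depends on [4:a]
sources: [0:a, 2:b]
N(rest) = Σ N(rest − s) over sources s of rest; N(one piece) = 1:
  size 1 → [3]=1  [5]=1
  size 2 → [2,3]=1  [3,5]=2  [4,5]=1
  size 3 → [1,4,5]=1  [2,3,5]=3  [3,4,5]=3
  size 4 → [0,1,4,5]=1  [1,3,4,5]=4  [2,3,4,5]=6
  first=0(a) contributes 10
  first=2(b) contributes 5
|[w]| = 15

15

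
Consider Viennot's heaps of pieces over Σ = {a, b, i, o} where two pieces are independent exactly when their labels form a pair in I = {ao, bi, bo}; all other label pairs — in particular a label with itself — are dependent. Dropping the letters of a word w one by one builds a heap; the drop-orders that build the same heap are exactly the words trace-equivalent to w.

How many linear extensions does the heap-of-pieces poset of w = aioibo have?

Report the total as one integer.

5

drop 0:a onto floor
drop 1:i onto {0:a}
drop 2:o onto {1:i}
drop 3:i onto {2:o}
drop 4:b onto {0:a}
drop 5:o onto {3:i}
ground layer = {0:a}
drop-orders for the pieces not yet dropped (sum over which currently-grounded one goes next):
  1 to go: {4} 1  {5} 1
  2 to go: {3,5} 1  {4,5} 2
  3 to go: {2,3,5} 1  {3,4,5} 3
  4 to go: {1,2,3,5} 1  {2,3,4,5} 4
  if 0:a drops first: 5 orders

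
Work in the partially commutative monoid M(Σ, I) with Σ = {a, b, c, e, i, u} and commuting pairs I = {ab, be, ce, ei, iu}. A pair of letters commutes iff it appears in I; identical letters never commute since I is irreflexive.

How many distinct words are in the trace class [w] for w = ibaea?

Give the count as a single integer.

4

drop 0:i onto floor
drop 1:b onto {0:i}
drop 2:a onto {0:i}
drop 3:e onto {2:a}
drop 4:a onto {3:e}
ground layer = {0:i}
drop-orders for the pieces not yet dropped (sum over which currently-grounded one goes next):
  1 to go: {1} 1  {4} 1
  2 to go: {1,4} 2  {3,4} 1
  3 to go: {1,3,4} 3  {2,3,4} 1
  if 0:i drops first: 4 orders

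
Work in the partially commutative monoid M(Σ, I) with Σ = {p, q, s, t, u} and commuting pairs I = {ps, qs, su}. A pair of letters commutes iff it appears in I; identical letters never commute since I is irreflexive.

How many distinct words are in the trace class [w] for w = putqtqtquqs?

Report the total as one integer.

0(p) covers ∅
1(u) covers 0:p
2(t) covers 1:u
3(q) covers 2:t
4(t) covers 3:q
5(q) covers 4:t
6(t) covers 5:q
7(q) covers 6:t
8(u) covers 7:q
9(q) covers 8:u
10(s) covers 6:t
floor of heap: 0:p
completions by unplaced set U, small U first (add the entries for U minus each lowest piece of U):
  |U|=1: {9}:1  {10}:1
  |U|=2: {8,9}:1  {9,10}:2
  |U|=3: {7,8,9}:1  {8,9,10}:3
  |U|=4: {7,8,9,10}:4
  |U|=5: {6,7,8,9,10}:4
  |U|=6: {5,6,7,8,9,10}:4
  |U|=7: {4,5,6,7,8,9,10}:4
  |U|=8: {3,4,5,6,7,8,9,10}:4
  |U|=9: {2,3,4,5,6,7,8,9,10}:4
  start at 0(p): 4

4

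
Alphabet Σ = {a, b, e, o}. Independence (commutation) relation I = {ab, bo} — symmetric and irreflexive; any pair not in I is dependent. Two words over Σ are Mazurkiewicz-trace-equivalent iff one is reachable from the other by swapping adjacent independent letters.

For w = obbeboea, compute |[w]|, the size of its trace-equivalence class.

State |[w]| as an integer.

6

drop 0:o onto floor
drop 1:b onto floor
drop 2:b onto {1:b}
drop 3:e onto {0:o, 2:b}
drop 4:b onto {3:e}
drop 5:o onto {3:e}
drop 6:e onto {4:b, 5:o}
drop 7:a onto {6:e}
ground layer = {0:o, 1:b}
drop-orders for the pieces not yet dropped (sum over which currently-grounded one goes next):
  1 to go: {7} 1
  2 to go: {6,7} 1
  3 to go: {4,6,7} 1  {5,6,7} 1
  4 to go: {4,5,6,7} 2
  5 to go: {3,4,5,6,7} 2
  6 to go: {0,3,4,5,6,7} 2  {2,3,4,5,6,7} 2
  if 0:o drops first: 2 orders
  if 1:b drops first: 4 orders
heap linearizations: 6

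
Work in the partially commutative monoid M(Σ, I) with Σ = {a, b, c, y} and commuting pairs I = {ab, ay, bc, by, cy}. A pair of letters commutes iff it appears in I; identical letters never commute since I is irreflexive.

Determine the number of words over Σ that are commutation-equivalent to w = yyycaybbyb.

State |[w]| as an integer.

2520

piece 0:y — minimal
piece 1:y rests on {0:y}
piece 2:y rests on {1:y}
piece 3:c — minimal
piece 4:a rests on {3:c}
piece 5:y rests on {2:y}
piece 6:b — minimal
piece 7:b rests on {6:b}
piece 8:y rests on {5:y}
piece 9:b rests on {7:b}
minimal pieces: {0:y, 3:c, 6:b}
ways to finish when only these pieces remain (= sum over removing one remaining piece with nothing left below it):
  1 left: {4}→1  {8}→1  {9}→1
  2 left: {3,4}→1  {4,8}→2  {4,9}→2  {5,8}→1  {7,9}→1  {8,9}→2
  3 left: {2,5,8}→1  {3,4,8}→3  {3,4,9}→3  {4,5,8}→3  {4,7,9}→3  {4,8,9}→6  {5,8,9}→3  {6,7,9}→1  {7,8,9}→3
  4 left: {1,2,5,8}→1  {2,4,5,8}→4  {2,5,8,9}→4  {3,4,5,8}→6  {3,4,7,9}→6  {3,4,8,9}→12  {4,5,8,9}→12  {4,6,7,9}→4  {4,7,8,9}→12  {5,7,8,9}→6  {6,7,8,9}→4
  5 left: {0,1,2,5,8}→1  {1,2,4,5,8}→5  {1,2,5,8,9}→5  {2,3,4,5,8}→10  {2,4,5,8,9}→20  {2,5,7,8,9}→10  {3,4,5,8,9}→30  {3,4,6,7,9}→10  {3,4,7,8,9}→30  {4,5,7,8,9}→30  {4,6,7,8,9}→20  {5,6,7,8,9}→10
  6 left: {0,1,2,4,5,8}→6  {0,1,2,5,8,9}→6  {1,2,3,4,5,8}→15  {1,2,4,5,8,9}→30  {1,2,5,7,8,9}→15  {2,3,4,5,8,9}→60  {2,4,5,7,8,9}→60  {2,5,6,7,8,9}→20  {3,4,5,7,8,9}→90  {3,4,6,7,8,9}→60  {4,5,6,7,8,9}→60
  7 left: {0,1,2,3,4,5,8}→21  {0,1,2,4,5,8,9}→42  {0,1,2,5,7,8,9}→21  {1,2,3,4,5,8,9}→105  {1,2,4,5,7,8,9}→105  {1,2,5,6,7,8,9}→35  {2,3,4,5,7,8,9}→210  {2,4,5,6,7,8,9}→140  {3,4,5,6,7,8,9}→210
  8 left: {0,1,2,3,4,5,8,9}→168  {0,1,2,4,5,7,8,9}→168  {0,1,2,5,6,7,8,9}→56  {1,2,3,4,5,7,8,9}→420  {1,2,4,5,6,7,8,9}→280  {2,3,4,5,6,7,8,9}→560
  placing 0:y first → 1260 extensions
  placing 3:c first → 504 extensions
  placing 6:b first → 756 extensions
total linear extensions = 2520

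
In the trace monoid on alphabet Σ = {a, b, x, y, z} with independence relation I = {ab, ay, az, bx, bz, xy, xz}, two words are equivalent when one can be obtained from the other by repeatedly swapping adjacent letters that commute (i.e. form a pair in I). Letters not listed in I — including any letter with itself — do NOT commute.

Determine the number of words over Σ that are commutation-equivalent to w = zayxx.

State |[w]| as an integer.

drop 0:z onto floor
drop 1:a onto floor
drop 2:y onto {0:z}
drop 3:x onto {1:a}
drop 4:x onto {3:x}
ground layer = {0:z, 1:a}
drop-orders for the pieces not yet dropped (sum over which currently-grounded one goes next):
  1 to go: {2} 1  {4} 1
  2 to go: {0,2} 1  {2,4} 2  {3,4} 1
  3 to go: {0,2,4} 3  {1,3,4} 1  {2,3,4} 3
  if 0:z drops first: 4 orders
  if 1:a drops first: 6 orders
heap linearizations: 10

10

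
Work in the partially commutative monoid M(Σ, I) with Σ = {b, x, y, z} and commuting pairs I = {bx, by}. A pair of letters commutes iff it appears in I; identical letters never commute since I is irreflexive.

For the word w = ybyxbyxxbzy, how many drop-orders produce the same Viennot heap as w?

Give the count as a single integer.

#0=y has no predecessor
#1=b has no predecessor
#2=y depends on [0:y]
#3=x depends on [2:y]
#4=b depends on [1:b]
#5=y depends on [3:x]
#6=x depends on [5:y]
#7=x depends on [6:x]
#8=b depends on [4:b]
#9=z depends on [7:x, 8:b]
#10=y depends on [9:z]
sources: [0:y, 1:b]
N(rest) = Σ N(rest − s) over sources s of rest; N(one piece) = 1:
  size 1 → [10]=1
  size 2 → [9,10]=1
  size 3 → [7,9,10]=1  [8,9,10]=1
  size 4 → [4,8,9,10]=1  [6,7,9,10]=1  [7,8,9,10]=2
  size 5 → [1,4,8,9,10]=1  [4,7,8,9,10]=3  [5,6,7,9,10]=1  [6,7,8,9,10]=3
  size 6 → [1,4,7,8,9,10]=4  [3,5,6,7,9,10]=1  [4,6,7,8,9,10]=6  [5,6,7,8,9,10]=4
  size 7 → [1,4,6,7,8,9,10]=10  [2,3,5,6,7,9,10]=1  [3,5,6,7,8,9,10]=5  [4,5,6,7,8,9,10]=10
  size 8 → [0,2,3,5,6,7,9,10]=1  [1,4,5,6,7,8,9,10]=20  [2,3,5,6,7,8,9,10]=6  [3,4,5,6,7,8,9,10]=15
  size 9 → [0,2,3,5,6,7,8,9,10]=7  [1,3,4,5,6,7,8,9,10]=35  [2,3,4,5,6,7,8,9,10]=21
  first=0(y) contributes 56
  first=1(b) contributes 28
|[w]| = 84

84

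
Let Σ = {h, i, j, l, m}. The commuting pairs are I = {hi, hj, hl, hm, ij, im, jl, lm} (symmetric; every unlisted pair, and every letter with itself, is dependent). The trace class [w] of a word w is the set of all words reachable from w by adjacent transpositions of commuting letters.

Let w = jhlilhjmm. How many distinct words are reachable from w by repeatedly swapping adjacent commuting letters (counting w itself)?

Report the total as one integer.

1260

drop 0:j onto floor
drop 1:h onto floor
drop 2:l onto floor
drop 3:i onto {2:l}
drop 4:l onto {3:i}
drop 5:h onto {1:h}
drop 6:j onto {0:j}
drop 7:m onto {6:j}
drop 8:m onto {7:m}
ground layer = {0:j, 1:h, 2:l}
drop-orders for the pieces not yet dropped (sum over which currently-grounded one goes next):
  1 to go: {4} 1  {5} 1  {8} 1
  2 to go: {1,5} 1  {3,4} 1  {4,5} 2  {4,8} 2  {5,8} 2  {7,8} 1
  3 to go: {1,4,5} 3  {1,5,8} 3  {2,3,4} 1  {3,4,5} 3  {3,4,8} 3  {4,5,8} 6  {4,7,8} 3  {5,7,8} 3  {6,7,8} 1
  4 to go: {0,6,7,8} 1  {1,3,4,5} 6  {1,4,5,8} 12  {1,5,7,8} 6  {2,3,4,5} 4  {2,3,4,8} 4  {3,4,5,8} 12  {3,4,7,8} 6  {4,5,7,8} 12  {4,6,7,8} 4  {5,6,7,8} 4
  5 to go: {0,4,6,7,8} 5  {0,5,6,7,8} 5  {1,2,3,4,5} 10  {1,3,4,5,8} 30  {1,4,5,7,8} 30  {1,5,6,7,8} 10  {2,3,4,5,8} 20  {2,3,4,7,8} 10  {3,4,5,7,8} 30  {3,4,6,7,8} 10  {4,5,6,7,8} 20
  6 to go: {0,1,5,6,7,8} 15  {0,3,4,6,7,8} 15  {0,4,5,6,7,8} 30  {1,2,3,4,5,8} 60  {1,3,4,5,7,8} 90  {1,4,5,6,7,8} 60  {2,3,4,5,7,8} 60  {2,3,4,6,7,8} 20  {3,4,5,6,7,8} 60
  7 to go: {0,1,4,5,6,7,8} 105  {0,2,3,4,6,7,8} 35  {0,3,4,5,6,7,8} 105  {1,2,3,4,5,7,8} 210  {1,3,4,5,6,7,8} 210  {2,3,4,5,6,7,8} 140
  if 0:j drops first: 560 orders
  if 1:h drops first: 280 orders
  if 2:l drops first: 420 orders
heap linearizations: 1260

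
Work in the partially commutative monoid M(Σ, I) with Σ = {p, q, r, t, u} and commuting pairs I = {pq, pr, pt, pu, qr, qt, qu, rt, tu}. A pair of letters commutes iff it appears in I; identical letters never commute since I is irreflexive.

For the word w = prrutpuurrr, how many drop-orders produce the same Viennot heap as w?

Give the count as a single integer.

495

#0=p has no predecessor
#1=r has no predecessor
#2=r depends on [1:r]
#3=u depends on [2:r]
#4=t has no predecessor
#5=p depends on [0:p]
#6=u depends on [3:u]
#7=u depends on [6:u]
#8=r depends on [7:u]
#9=r depends on [8:r]
#10=r depends on [9:r]
sources: [0:p, 1:r, 4:t]
N(rest) = Σ N(rest − s) over sources s of rest; N(one piece) = 1:
  size 1 → [4]=1  [5]=1  [10]=1
  size 2 → [0,5]=1  [4,5]=2  [4,10]=2  [5,10]=2  [9,10]=1
  size 3 → [0,4,5]=3  [0,5,10]=3  [4,5,10]=6  [4,9,10]=3  [5,9,10]=3  [8,9,10]=1
  size 4 → [0,4,5,10]=12  [0,5,9,10]=6  [4,5,9,10]=12  [4,8,9,10]=4  [5,8,9,10]=4  [7,8,9,10]=1
  size 5 → [0,4,5,9,10]=30  [0,5,8,9,10]=10  [4,5,8,9,10]=20  [4,7,8,9,10]=5  [5,7,8,9,10]=5  [6,7,8,9,10]=1
  size 6 → [0,4,5,8,9,10]=60  [0,5,7,8,9,10]=15  [3,6,7,8,9,10]=1  [4,5,7,8,9,10]=30  [4,6,7,8,9,10]=6  [5,6,7,8,9,10]=6
  size 7 → [0,4,5,7,8,9,10]=105  [0,5,6,7,8,9,10]=21  [2,3,6,7,8,9,10]=1  [3,4,6,7,8,9,10]=7  [3,5,6,7,8,9,10]=7  [4,5,6,7,8,9,10]=42
  size 8 → [0,3,5,6,7,8,9,10]=28  [0,4,5,6,7,8,9,10]=168  [1,2,3,6,7,8,9,10]=1  [2,3,4,6,7,8,9,10]=8  [2,3,5,6,7,8,9,10]=8  [3,4,5,6,7,8,9,10]=56
  size 9 → [0,2,3,5,6,7,8,9,10]=36  [0,3,4,5,6,7,8,9,10]=252  [1,2,3,4,6,7,8,9,10]=9  [1,2,3,5,6,7,8,9,10]=9  [2,3,4,5,6,7,8,9,10]=72
  first=0(p) contributes 90
  first=1(r) contributes 360
  first=4(t) contributes 45
|[w]| = 495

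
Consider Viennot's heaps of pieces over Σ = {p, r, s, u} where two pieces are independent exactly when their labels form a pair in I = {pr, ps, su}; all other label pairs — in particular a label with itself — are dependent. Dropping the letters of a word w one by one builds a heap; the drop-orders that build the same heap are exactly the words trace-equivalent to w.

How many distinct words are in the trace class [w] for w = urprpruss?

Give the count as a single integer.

0(u) covers ∅
1(r) covers 0:u
2(p) covers 0:u
3(r) covers 1:r
4(p) covers 2:p
5(r) covers 3:r
6(u) covers 4:p, 5:r
7(s) covers 5:r
8(s) covers 7:s
floor of heap: 0:u
completions by unplaced set U, small U first (add the entries for U minus each lowest piece of U):
  |U|=1: {6}:1  {8}:1
  |U|=2: {4,6}:1  {6,8}:2  {7,8}:1
  |U|=3: {2,4,6}:1  {4,6,8}:3  {6,7,8}:3
  |U|=4: {2,4,6,8}:4  {4,6,7,8}:6  {5,6,7,8}:3
  |U|=5: {2,4,6,7,8}:10  {3,5,6,7,8}:3  {4,5,6,7,8}:9
  |U|=6: {1,3,5,6,7,8}:3  {2,4,5,6,7,8}:19  {3,4,5,6,7,8}:12
  |U|=7: {1,3,4,5,6,7,8}:15  {2,3,4,5,6,7,8}:31
  start at 0(u): 46

46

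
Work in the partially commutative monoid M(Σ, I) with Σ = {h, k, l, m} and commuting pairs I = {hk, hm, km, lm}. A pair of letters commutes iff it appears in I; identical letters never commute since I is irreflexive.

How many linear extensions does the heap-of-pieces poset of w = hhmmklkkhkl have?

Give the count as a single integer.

piece 0:h — minimal
piece 1:h rests on {0:h}
piece 2:m — minimal
piece 3:m rests on {2:m}
piece 4:k — minimal
piece 5:l rests on {1:h, 4:k}
piece 6:k rests on {5:l}
piece 7:k rests on {6:k}
piece 8:h rests on {5:l}
piece 9:k rests on {7:k}
piece 10:l rests on {8:h, 9:k}
minimal pieces: {0:h, 2:m, 4:k}
ways to finish when only these pieces remain (= sum over removing one remaining piece with nothing left below it):
  1 left: {3}→1  {10}→1
  2 left: {2,3}→1  {3,10}→2  {8,10}→1  {9,10}→1
  3 left: {2,3,10}→3  {3,8,10}→3  {3,9,10}→3  {7,9,10}→1  {8,9,10}→2
  4 left: {2,3,8,10}→6  {2,3,9,10}→6  {3,7,9,10}→4  {3,8,9,10}→8  {6,7,9,10}→1  {7,8,9,10}→3
  5 left: {2,3,7,9,10}→10  {2,3,8,9,10}→20  {3,6,7,9,10}→5  {3,7,8,9,10}→15  {6,7,8,9,10}→4
  6 left: {2,3,6,7,9,10}→15  {2,3,7,8,9,10}→45  {3,6,7,8,9,10}→24  {5,6,7,8,9,10}→4
  7 left: {1,5,6,7,8,9,10}→4  {2,3,6,7,8,9,10}→84  {3,5,6,7,8,9,10}→28  {4,5,6,7,8,9,10}→4
  8 left: {0,1,5,6,7,8,9,10}→4  {1,3,5,6,7,8,9,10}→32  {1,4,5,6,7,8,9,10}→8  {2,3,5,6,7,8,9,10}→112  {3,4,5,6,7,8,9,10}→32
  9 left: {0,1,3,5,6,7,8,9,10}→36  {0,1,4,5,6,7,8,9,10}→12  {1,2,3,5,6,7,8,9,10}→144  {1,3,4,5,6,7,8,9,10}→72  {2,3,4,5,6,7,8,9,10}→144
  placing 0:h first → 360 extensions
  placing 2:m first → 120 extensions
  placing 4:k first → 180 extensions
total linear extensions = 660

660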